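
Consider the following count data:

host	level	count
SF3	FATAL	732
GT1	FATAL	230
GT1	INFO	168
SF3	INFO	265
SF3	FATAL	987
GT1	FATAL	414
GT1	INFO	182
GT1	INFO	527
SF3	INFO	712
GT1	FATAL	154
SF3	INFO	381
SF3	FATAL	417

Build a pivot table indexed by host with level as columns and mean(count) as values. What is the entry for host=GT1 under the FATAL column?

266

Rows with host=GT1 and level=FATAL: count values are 230, 414, 154.
(230 + 414 + 154) / 3 = 266.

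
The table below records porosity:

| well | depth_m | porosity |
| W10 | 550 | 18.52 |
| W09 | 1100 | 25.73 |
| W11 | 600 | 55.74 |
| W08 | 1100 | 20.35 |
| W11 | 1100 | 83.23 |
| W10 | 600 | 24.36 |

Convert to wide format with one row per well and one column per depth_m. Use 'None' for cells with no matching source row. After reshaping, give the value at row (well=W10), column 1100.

No long-format row has well=W10 and depth_m=1100, so the cell is None.

None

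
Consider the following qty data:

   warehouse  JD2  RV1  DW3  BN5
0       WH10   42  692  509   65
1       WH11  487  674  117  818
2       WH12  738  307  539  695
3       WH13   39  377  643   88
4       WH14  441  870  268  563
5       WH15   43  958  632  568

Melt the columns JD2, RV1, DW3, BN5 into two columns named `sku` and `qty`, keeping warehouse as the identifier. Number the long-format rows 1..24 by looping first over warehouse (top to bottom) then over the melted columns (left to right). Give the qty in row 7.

24 rows total (6 × 4). Row 7: index ⌊(7-1)/4⌋ = 1 into warehouse → WH11; (7-1) mod 4 = 2 into the melted columns → DW3.
So row 7 is (WH11, DW3, 117); qty = 117.

117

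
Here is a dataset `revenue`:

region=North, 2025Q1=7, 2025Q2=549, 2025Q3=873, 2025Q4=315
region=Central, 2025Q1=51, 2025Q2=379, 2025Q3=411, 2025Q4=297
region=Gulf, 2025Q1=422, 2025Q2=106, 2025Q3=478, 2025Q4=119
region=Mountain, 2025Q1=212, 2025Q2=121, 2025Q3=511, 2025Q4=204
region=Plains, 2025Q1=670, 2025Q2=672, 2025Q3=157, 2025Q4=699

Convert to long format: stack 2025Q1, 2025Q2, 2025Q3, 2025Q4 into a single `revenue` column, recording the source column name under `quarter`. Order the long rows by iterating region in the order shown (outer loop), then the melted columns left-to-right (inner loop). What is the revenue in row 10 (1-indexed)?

20 rows total (5 × 4). Row 10: index ⌊(10-1)/4⌋ = 2 into region → Gulf; (10-1) mod 4 = 1 into the melted columns → 2025Q2.
So row 10 is (Gulf, 2025Q2, 106); revenue = 106.

106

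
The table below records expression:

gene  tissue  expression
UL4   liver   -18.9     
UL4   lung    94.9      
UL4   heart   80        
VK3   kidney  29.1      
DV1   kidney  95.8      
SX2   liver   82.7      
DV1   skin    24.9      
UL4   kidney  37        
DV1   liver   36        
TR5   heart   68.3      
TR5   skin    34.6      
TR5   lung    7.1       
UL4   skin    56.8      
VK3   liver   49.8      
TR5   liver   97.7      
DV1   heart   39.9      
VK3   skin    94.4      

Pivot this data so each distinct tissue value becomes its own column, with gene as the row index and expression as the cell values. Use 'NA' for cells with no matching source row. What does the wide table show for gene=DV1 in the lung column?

NA

No long-format row has gene=DV1 and tissue=lung, so the cell is NA.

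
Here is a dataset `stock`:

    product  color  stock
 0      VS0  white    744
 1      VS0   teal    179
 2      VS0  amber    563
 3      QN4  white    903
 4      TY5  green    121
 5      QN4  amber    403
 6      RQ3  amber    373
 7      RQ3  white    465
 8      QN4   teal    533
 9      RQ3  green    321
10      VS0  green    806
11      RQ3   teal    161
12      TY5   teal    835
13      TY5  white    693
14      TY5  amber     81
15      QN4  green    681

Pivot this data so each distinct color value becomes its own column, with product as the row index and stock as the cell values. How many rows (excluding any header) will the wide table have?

4 distinct product values → 4 rows.

4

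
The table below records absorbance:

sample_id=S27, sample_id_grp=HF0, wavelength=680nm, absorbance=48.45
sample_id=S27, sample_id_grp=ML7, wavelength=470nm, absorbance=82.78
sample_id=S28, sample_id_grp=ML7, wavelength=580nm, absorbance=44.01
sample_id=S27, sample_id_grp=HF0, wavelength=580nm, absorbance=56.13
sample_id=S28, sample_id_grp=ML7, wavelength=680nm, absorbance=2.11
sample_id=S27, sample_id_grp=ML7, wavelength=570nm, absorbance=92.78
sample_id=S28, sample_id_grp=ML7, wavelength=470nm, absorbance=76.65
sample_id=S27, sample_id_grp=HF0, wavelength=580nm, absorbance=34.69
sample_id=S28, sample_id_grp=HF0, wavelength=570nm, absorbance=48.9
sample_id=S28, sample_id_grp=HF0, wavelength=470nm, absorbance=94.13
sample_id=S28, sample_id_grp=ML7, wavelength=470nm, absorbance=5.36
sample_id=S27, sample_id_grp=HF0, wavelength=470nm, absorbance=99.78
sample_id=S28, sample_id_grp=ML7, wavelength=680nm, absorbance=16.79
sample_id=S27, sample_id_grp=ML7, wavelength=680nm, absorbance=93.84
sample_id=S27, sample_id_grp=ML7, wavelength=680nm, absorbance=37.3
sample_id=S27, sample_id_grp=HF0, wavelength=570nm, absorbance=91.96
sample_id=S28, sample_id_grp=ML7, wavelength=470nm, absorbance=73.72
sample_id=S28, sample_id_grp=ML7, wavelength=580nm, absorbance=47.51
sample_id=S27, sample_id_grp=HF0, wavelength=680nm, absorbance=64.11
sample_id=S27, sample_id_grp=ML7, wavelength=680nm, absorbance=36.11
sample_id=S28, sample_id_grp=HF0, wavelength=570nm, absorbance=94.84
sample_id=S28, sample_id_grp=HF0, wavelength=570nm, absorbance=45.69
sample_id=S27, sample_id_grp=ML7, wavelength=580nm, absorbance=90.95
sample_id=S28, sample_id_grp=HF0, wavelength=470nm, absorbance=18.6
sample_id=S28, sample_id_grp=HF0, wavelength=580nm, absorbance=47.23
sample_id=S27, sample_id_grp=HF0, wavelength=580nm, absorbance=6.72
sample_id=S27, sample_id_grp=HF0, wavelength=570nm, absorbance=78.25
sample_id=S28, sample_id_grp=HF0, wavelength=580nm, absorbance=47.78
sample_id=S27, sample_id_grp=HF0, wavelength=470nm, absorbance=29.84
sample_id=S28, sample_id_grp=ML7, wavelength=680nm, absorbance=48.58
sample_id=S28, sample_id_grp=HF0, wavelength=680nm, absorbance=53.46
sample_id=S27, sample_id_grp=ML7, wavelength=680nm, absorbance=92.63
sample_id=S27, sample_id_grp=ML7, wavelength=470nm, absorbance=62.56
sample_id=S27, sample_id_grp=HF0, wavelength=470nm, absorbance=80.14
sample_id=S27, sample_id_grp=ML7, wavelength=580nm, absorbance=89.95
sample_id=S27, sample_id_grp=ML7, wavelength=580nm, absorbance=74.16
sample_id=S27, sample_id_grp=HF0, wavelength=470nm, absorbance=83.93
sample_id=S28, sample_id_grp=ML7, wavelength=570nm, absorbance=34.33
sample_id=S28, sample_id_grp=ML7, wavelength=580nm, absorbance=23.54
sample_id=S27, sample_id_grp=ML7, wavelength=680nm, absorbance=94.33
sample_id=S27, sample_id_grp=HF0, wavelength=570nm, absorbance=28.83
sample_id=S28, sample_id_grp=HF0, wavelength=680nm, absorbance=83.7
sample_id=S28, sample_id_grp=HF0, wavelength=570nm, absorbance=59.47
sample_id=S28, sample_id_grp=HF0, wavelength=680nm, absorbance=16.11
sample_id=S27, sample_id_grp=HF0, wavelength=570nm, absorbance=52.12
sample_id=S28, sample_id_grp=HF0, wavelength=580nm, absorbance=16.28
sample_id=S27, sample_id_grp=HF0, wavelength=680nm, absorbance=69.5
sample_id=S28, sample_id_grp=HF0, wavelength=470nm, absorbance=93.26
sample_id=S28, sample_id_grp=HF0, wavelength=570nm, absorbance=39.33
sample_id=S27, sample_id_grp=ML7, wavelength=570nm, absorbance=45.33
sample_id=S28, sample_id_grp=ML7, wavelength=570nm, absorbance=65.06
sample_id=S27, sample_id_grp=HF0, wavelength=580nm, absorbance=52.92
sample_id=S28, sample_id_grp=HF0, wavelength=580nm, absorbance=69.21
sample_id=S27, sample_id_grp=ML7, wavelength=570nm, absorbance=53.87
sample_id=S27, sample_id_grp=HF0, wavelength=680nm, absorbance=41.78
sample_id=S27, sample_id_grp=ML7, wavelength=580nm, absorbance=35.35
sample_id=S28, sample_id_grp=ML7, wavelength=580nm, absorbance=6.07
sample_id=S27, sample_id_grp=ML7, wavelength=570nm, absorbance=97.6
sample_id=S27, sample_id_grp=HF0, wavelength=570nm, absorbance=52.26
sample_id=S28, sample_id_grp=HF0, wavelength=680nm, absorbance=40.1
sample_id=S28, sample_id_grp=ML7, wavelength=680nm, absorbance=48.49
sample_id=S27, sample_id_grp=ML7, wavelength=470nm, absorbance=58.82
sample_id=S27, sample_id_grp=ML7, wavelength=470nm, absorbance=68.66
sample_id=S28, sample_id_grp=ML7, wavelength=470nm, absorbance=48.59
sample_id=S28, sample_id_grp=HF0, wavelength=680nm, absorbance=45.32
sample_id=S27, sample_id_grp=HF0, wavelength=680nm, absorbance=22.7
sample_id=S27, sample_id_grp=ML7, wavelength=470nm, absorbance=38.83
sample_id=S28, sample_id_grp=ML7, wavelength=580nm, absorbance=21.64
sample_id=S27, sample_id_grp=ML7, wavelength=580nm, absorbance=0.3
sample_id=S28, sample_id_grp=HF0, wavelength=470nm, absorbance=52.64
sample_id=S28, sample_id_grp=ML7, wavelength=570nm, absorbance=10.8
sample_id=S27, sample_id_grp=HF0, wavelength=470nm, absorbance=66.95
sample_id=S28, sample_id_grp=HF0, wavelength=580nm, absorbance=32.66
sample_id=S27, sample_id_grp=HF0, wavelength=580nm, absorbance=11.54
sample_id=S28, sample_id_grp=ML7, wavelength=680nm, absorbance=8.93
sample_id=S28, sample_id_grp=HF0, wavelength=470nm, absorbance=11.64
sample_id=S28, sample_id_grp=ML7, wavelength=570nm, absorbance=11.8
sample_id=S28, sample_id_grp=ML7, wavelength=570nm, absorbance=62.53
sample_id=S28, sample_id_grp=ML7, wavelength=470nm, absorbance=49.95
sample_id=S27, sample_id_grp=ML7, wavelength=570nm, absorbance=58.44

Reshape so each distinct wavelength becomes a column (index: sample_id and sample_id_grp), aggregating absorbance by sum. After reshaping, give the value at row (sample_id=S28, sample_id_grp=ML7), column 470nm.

254.27

Rows with sample_id=S28, sample_id_grp=ML7 and wavelength=470nm: absorbance values are 76.65, 5.36, 73.72, 48.59, 49.95.
76.65 + 5.36 + 73.72 + 48.59 + 49.95 = 254.27.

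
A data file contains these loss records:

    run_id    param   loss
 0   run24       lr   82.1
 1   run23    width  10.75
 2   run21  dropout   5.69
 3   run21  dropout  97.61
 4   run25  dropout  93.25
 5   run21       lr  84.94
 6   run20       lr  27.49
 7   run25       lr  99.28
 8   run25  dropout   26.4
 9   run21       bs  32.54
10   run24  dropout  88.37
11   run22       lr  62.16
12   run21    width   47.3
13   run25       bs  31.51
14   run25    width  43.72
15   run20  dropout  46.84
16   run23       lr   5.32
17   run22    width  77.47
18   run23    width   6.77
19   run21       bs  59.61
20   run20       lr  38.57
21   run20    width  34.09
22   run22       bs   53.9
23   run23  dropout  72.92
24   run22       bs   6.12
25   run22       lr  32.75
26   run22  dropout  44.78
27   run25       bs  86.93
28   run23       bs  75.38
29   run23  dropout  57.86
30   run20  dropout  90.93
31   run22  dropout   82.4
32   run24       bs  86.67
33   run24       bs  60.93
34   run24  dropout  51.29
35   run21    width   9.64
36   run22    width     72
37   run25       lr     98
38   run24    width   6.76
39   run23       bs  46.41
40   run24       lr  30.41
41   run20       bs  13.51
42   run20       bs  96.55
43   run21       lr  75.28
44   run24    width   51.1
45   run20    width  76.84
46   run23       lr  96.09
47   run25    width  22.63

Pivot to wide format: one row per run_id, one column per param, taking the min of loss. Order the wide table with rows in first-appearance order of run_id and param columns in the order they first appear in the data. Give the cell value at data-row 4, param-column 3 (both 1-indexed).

With rows in first-appearance order of run_id, row 4 is run_id=run25. param columns in first-appearance order: lr, width, dropout, bs; column 3 is dropout.
Long rows with run_id=run25, param=dropout: min(93.25, 26.4) = 26.4.

26.4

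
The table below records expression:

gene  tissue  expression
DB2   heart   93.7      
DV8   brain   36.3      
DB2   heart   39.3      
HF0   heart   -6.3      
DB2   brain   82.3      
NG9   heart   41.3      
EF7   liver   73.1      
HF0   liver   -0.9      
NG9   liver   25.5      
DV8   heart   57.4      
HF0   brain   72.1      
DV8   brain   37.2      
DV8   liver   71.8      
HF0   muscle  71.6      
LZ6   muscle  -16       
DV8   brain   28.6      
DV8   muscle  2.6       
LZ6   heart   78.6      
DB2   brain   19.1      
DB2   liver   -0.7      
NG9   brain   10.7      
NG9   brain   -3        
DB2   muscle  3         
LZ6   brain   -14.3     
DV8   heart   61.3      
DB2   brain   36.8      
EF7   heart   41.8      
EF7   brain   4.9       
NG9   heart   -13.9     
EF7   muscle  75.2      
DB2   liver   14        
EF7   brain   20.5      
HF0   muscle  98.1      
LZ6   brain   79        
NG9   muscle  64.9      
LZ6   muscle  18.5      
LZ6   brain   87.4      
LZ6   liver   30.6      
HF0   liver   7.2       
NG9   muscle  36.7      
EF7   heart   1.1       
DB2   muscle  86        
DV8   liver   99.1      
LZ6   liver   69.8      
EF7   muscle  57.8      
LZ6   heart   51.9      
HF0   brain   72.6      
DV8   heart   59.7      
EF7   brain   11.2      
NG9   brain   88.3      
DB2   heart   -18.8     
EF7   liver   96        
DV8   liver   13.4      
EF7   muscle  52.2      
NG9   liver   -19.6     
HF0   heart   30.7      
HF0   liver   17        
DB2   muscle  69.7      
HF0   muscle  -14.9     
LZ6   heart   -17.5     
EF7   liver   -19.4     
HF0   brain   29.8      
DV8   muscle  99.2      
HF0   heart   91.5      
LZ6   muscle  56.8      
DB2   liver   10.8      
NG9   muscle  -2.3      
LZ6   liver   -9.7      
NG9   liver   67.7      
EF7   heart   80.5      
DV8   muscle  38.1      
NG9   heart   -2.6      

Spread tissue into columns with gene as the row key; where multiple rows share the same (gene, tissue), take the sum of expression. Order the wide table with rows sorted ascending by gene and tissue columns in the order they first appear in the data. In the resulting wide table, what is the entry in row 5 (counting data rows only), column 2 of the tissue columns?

152.1

With rows sorted ascending by gene, row 5 is gene=LZ6. tissue columns in first-appearance order: heart, brain, liver, muscle; column 2 is brain.
Long rows with gene=LZ6, tissue=brain: -14.3 + 79 + 87.4 = 152.1.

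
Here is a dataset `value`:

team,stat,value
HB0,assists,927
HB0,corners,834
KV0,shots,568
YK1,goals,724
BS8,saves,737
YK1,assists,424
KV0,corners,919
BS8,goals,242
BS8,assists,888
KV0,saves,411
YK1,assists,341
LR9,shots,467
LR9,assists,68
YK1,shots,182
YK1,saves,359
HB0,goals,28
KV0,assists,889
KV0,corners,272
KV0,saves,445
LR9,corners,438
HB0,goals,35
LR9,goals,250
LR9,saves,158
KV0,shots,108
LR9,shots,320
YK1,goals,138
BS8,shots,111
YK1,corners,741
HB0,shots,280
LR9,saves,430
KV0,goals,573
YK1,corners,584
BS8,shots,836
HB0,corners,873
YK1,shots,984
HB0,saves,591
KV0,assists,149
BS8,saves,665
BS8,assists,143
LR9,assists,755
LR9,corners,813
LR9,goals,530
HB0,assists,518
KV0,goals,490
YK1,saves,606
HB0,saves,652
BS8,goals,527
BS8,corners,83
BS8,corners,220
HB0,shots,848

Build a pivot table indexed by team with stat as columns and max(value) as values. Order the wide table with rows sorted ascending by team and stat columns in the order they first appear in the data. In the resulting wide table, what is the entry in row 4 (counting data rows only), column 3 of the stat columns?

With rows sorted ascending by team, row 4 is team=LR9. stat columns in first-appearance order: assists, corners, shots, goals, saves; column 3 is shots.
Long rows with team=LR9, stat=shots: max(467, 320) = 467.

467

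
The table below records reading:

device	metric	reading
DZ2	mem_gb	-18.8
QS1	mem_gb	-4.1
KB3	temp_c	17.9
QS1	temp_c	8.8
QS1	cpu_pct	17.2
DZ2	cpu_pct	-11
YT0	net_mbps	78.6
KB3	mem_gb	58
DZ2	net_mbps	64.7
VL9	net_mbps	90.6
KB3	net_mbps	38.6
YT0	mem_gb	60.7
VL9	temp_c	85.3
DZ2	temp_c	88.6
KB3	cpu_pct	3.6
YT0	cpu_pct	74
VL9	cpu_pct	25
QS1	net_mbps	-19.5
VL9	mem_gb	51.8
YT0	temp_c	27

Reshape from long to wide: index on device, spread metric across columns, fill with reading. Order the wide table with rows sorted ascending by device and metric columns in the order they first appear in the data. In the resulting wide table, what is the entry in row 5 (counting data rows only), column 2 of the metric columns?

With rows sorted ascending by device, row 5 is device=YT0. metric columns in first-appearance order: mem_gb, temp_c, cpu_pct, net_mbps; column 2 is temp_c.
Long rows with device=YT0, metric=temp_c: reading = 27.

27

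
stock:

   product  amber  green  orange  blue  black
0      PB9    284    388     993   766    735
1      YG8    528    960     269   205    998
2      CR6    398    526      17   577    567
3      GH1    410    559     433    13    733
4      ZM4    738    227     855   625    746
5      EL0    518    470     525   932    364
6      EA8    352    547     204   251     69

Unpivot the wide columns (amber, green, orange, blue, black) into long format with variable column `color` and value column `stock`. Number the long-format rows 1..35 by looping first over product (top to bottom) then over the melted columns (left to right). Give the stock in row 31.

35 rows total (7 × 5). Row 31: index ⌊(31-1)/5⌋ = 6 into product → EA8; (31-1) mod 5 = 0 into the melted columns → amber.
So row 31 is (EA8, amber, 352); stock = 352.

352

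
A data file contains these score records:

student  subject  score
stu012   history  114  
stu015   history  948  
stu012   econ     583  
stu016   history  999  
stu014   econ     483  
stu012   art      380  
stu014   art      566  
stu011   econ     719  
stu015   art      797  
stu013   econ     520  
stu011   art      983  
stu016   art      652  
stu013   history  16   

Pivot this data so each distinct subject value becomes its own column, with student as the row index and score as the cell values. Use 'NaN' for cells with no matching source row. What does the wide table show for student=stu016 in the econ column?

NaN

No long-format row has student=stu016 and subject=econ, so the cell is NaN.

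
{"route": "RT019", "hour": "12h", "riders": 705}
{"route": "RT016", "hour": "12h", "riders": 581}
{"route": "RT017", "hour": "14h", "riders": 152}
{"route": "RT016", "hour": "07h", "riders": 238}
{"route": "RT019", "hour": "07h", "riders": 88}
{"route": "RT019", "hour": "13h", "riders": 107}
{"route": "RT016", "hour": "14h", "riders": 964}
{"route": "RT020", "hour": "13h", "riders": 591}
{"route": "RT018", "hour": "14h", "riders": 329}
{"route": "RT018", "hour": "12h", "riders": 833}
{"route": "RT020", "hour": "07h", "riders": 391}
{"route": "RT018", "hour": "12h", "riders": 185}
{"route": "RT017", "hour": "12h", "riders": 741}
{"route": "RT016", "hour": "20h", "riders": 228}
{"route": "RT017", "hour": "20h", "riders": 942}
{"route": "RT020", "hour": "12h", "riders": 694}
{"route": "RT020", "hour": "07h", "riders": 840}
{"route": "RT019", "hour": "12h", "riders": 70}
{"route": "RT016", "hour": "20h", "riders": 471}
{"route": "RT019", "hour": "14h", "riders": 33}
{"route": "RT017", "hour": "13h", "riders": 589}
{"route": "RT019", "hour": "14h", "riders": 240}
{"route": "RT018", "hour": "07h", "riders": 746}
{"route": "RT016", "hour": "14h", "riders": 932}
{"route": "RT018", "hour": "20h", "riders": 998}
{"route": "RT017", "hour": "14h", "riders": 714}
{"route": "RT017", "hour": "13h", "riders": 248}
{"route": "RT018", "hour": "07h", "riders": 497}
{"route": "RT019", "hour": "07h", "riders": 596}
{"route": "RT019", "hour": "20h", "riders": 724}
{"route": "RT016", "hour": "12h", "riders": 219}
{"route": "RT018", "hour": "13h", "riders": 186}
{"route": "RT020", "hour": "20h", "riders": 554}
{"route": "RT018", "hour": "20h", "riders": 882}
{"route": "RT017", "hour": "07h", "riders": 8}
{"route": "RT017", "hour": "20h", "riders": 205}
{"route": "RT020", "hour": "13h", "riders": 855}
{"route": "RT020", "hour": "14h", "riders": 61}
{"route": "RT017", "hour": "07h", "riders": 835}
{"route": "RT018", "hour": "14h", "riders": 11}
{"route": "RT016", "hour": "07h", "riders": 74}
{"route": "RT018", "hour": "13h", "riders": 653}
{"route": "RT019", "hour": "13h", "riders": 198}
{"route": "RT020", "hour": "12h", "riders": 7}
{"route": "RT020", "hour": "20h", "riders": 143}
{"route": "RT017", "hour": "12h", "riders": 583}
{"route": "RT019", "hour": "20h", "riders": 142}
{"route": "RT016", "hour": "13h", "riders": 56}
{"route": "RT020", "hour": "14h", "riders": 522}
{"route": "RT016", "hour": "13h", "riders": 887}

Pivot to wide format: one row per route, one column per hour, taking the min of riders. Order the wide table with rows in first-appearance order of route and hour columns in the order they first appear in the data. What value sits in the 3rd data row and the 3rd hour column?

With rows in first-appearance order of route, row 3 is route=RT017. hour columns in first-appearance order: 12h, 14h, 07h, 13h, 20h; column 3 is 07h.
Long rows with route=RT017, hour=07h: min(8, 835) = 8.

8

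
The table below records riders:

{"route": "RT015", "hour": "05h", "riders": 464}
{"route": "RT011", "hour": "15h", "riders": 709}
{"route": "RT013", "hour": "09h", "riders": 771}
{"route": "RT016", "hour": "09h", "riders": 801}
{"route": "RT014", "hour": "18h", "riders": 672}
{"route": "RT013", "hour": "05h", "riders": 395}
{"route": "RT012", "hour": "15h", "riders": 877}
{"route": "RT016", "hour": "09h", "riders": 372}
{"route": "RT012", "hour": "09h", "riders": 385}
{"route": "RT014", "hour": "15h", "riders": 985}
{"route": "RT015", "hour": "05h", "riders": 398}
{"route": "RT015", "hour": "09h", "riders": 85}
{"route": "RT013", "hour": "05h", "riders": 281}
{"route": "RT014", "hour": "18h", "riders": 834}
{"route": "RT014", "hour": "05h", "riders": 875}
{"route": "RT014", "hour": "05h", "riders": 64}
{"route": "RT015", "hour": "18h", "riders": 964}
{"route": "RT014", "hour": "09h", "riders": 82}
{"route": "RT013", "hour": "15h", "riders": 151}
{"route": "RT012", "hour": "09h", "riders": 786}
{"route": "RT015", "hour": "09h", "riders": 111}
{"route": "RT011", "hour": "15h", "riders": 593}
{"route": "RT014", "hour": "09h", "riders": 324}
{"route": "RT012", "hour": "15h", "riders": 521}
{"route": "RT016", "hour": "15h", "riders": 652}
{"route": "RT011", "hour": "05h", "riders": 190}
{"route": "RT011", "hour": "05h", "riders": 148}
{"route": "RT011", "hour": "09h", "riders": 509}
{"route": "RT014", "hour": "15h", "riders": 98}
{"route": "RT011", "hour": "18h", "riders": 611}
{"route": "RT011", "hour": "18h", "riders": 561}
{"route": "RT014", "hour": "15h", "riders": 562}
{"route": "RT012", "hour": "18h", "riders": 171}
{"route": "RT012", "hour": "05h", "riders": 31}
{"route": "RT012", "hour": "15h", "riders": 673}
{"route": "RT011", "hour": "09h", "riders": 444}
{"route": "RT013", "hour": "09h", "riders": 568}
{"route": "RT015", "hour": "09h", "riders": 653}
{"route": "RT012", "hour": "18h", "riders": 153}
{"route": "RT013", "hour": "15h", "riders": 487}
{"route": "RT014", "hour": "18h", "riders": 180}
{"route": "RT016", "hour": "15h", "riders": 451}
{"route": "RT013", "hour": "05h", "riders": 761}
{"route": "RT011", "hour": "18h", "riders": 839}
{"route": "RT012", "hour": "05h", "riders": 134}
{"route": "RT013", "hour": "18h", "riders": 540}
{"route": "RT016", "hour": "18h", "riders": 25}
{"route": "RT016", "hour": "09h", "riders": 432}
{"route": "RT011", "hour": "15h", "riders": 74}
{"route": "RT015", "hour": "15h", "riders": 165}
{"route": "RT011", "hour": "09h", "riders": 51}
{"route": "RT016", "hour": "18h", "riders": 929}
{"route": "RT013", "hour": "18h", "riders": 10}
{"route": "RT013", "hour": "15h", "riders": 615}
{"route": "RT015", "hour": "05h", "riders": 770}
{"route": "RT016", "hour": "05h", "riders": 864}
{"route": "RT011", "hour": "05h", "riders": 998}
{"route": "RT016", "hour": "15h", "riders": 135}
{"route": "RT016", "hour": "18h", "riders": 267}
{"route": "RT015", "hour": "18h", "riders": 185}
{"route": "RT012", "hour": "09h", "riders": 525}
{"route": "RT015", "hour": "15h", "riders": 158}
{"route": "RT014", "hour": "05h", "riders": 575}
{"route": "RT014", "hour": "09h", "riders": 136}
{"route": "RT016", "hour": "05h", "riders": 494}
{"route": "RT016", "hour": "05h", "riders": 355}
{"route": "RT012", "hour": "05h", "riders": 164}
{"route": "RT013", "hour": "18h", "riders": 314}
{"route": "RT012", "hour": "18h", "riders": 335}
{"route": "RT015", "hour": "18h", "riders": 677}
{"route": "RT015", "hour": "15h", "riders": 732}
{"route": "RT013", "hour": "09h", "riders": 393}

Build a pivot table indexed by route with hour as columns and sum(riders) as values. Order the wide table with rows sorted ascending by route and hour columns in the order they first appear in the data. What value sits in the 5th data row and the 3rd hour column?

849

With rows sorted ascending by route, row 5 is route=RT015. hour columns in first-appearance order: 05h, 15h, 09h, 18h; column 3 is 09h.
Long rows with route=RT015, hour=09h: 85 + 111 + 653 = 849.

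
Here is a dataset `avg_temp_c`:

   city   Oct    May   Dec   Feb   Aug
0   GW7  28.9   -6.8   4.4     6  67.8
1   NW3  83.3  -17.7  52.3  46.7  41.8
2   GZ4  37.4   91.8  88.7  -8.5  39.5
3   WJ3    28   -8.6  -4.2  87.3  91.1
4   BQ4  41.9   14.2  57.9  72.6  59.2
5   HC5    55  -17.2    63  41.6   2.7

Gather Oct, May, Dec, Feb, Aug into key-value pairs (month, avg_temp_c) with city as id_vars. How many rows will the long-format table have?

30

6 city values × 5 melted columns = 30 rows.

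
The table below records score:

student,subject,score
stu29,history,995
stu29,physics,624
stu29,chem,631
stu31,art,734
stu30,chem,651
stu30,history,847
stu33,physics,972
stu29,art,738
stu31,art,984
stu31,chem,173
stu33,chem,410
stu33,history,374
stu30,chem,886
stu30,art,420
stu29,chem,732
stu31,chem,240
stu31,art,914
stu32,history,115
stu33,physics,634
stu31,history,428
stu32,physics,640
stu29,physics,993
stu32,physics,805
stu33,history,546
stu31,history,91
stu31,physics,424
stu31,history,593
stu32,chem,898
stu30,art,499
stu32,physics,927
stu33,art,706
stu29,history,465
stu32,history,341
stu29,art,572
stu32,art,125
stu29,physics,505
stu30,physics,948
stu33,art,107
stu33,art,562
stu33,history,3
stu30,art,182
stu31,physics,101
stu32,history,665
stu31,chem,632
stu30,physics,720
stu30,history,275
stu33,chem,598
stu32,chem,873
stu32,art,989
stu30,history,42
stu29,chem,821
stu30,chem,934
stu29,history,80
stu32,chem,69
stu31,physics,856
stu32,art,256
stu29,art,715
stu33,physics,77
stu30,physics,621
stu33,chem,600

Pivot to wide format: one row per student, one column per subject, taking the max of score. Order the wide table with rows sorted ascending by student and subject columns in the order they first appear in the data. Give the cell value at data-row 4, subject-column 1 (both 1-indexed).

With rows sorted ascending by student, row 4 is student=stu32. subject columns in first-appearance order: history, physics, chem, art; column 1 is history.
Long rows with student=stu32, subject=history: max(115, 341, 665) = 665.

665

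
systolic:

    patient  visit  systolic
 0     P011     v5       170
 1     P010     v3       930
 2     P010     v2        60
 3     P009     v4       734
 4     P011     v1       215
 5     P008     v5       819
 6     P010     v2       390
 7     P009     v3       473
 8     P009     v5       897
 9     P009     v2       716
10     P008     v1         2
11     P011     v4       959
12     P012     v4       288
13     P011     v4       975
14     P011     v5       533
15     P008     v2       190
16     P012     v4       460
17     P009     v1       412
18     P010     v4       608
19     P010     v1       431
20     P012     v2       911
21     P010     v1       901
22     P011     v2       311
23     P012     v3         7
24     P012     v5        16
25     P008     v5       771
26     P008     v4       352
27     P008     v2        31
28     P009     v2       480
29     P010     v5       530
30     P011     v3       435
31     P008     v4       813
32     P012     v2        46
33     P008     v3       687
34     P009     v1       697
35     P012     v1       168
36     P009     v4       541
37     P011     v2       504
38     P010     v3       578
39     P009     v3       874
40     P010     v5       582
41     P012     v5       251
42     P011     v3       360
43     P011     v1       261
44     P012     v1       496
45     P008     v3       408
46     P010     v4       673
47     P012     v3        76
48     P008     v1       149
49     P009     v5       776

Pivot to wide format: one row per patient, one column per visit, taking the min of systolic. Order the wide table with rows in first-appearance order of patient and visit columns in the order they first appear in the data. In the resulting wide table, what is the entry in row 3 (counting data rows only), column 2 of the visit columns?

With rows in first-appearance order of patient, row 3 is patient=P009. visit columns in first-appearance order: v5, v3, v2, v4, v1; column 2 is v3.
Long rows with patient=P009, visit=v3: min(473, 874) = 473.

473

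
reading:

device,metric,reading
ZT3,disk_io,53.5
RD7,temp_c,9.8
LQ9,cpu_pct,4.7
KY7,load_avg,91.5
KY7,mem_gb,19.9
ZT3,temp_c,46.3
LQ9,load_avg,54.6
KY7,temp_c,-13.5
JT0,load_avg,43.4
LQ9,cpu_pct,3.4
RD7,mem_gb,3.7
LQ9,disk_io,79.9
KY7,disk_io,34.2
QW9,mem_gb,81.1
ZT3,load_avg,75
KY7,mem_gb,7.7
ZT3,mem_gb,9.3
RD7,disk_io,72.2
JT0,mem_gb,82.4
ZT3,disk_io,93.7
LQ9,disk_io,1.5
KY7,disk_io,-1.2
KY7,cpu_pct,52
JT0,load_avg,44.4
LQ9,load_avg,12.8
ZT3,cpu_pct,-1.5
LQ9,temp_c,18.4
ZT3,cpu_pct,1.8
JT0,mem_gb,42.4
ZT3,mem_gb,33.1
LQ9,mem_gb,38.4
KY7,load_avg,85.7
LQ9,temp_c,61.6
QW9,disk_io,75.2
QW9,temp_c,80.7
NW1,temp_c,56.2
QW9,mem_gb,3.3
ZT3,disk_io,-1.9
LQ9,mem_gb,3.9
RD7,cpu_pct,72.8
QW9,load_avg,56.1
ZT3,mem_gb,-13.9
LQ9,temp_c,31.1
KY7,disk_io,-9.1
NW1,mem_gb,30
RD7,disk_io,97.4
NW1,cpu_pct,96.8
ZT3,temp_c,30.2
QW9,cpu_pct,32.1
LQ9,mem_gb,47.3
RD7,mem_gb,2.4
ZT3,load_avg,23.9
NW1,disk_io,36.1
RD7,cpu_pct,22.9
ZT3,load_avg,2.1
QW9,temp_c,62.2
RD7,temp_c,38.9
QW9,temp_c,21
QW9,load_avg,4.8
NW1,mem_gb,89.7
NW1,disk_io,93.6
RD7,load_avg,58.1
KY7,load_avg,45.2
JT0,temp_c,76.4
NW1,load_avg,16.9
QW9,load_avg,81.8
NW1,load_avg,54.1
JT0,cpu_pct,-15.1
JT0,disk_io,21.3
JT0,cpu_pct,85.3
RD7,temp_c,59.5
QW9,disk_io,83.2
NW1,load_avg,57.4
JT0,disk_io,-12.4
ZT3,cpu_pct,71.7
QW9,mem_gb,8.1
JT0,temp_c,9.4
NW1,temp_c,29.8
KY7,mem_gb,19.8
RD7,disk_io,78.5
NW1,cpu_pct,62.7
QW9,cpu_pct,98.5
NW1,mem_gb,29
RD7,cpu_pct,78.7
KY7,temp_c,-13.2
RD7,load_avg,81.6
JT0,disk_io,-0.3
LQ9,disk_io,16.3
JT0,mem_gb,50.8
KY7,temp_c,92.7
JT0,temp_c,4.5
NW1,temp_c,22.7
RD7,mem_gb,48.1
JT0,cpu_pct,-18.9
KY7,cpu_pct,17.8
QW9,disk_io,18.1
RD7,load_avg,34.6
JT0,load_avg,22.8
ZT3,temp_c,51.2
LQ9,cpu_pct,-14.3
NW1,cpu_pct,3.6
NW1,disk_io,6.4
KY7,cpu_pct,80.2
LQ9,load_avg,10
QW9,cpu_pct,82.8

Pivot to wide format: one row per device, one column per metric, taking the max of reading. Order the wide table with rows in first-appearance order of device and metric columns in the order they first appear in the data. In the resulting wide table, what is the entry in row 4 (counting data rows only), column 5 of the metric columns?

19.9

With rows in first-appearance order of device, row 4 is device=KY7. metric columns in first-appearance order: disk_io, temp_c, cpu_pct, load_avg, mem_gb; column 5 is mem_gb.
Long rows with device=KY7, metric=mem_gb: max(19.9, 7.7, 19.8) = 19.9.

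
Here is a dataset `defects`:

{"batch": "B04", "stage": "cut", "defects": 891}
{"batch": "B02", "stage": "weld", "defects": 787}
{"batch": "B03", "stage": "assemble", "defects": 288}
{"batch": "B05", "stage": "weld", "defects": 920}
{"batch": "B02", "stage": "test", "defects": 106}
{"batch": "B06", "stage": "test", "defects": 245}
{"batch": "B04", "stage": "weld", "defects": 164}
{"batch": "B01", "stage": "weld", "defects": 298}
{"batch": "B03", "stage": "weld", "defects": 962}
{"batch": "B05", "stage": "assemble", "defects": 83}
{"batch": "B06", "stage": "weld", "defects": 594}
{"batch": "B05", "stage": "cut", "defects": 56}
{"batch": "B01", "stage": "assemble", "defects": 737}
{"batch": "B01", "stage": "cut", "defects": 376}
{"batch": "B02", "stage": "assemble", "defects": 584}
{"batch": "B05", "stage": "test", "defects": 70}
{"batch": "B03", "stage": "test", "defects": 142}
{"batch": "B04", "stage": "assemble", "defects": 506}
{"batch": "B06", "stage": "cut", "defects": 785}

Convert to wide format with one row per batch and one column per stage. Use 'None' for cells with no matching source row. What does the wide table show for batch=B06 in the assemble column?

No long-format row has batch=B06 and stage=assemble, so the cell is None.

None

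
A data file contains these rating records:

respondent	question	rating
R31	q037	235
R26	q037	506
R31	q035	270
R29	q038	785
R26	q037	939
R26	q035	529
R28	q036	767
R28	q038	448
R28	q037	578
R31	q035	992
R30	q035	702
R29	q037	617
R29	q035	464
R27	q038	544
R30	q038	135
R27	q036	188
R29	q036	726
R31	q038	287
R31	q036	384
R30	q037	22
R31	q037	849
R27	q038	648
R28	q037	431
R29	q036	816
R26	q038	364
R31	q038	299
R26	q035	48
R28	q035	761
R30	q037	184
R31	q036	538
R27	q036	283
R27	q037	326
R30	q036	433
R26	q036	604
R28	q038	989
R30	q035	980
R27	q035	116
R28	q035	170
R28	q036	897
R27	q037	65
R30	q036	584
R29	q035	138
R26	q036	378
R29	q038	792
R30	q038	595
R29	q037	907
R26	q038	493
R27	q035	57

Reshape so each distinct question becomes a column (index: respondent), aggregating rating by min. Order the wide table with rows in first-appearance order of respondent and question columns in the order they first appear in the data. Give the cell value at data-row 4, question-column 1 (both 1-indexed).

With rows in first-appearance order of respondent, row 4 is respondent=R28. question columns in first-appearance order: q037, q035, q038, q036; column 1 is q037.
Long rows with respondent=R28, question=q037: min(578, 431) = 431.

431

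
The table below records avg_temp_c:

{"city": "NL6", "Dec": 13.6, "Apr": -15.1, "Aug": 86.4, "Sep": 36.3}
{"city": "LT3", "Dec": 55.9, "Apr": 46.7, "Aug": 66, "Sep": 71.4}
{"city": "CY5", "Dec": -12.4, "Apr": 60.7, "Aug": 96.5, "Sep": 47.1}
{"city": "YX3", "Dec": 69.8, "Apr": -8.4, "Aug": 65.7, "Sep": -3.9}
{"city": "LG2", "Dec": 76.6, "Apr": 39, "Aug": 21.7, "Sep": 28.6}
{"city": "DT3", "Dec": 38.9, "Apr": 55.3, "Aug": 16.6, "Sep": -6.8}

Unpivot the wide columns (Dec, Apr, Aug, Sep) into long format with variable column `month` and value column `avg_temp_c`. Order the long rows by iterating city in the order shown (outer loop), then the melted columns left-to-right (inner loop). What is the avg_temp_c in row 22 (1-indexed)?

24 rows total (6 × 4). Row 22: index ⌊(22-1)/4⌋ = 5 into city → DT3; (22-1) mod 4 = 1 into the melted columns → Apr.
So row 22 is (DT3, Apr, 55.3); avg_temp_c = 55.3.

55.3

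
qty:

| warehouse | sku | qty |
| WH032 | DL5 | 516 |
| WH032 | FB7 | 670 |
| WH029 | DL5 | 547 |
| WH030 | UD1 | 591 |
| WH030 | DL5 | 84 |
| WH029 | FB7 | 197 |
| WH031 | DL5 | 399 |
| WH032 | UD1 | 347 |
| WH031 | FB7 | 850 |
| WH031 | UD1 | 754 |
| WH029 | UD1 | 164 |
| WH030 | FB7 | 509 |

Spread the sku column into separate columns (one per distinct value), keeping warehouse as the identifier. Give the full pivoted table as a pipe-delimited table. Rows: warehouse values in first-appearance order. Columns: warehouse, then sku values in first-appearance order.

Columns: warehouse plus the 3 distinct sku values (DL5, FB7, UD1).
For example, row WH032 column DL5 takes qty=516 from the long row (WH032, DL5).

| warehouse | DL5 | FB7 | UD1 |
| WH032 | 516 | 670 | 347 |
| WH029 | 547 | 197 | 164 |
| WH030 | 84 | 509 | 591 |
| WH031 | 399 | 850 | 754 |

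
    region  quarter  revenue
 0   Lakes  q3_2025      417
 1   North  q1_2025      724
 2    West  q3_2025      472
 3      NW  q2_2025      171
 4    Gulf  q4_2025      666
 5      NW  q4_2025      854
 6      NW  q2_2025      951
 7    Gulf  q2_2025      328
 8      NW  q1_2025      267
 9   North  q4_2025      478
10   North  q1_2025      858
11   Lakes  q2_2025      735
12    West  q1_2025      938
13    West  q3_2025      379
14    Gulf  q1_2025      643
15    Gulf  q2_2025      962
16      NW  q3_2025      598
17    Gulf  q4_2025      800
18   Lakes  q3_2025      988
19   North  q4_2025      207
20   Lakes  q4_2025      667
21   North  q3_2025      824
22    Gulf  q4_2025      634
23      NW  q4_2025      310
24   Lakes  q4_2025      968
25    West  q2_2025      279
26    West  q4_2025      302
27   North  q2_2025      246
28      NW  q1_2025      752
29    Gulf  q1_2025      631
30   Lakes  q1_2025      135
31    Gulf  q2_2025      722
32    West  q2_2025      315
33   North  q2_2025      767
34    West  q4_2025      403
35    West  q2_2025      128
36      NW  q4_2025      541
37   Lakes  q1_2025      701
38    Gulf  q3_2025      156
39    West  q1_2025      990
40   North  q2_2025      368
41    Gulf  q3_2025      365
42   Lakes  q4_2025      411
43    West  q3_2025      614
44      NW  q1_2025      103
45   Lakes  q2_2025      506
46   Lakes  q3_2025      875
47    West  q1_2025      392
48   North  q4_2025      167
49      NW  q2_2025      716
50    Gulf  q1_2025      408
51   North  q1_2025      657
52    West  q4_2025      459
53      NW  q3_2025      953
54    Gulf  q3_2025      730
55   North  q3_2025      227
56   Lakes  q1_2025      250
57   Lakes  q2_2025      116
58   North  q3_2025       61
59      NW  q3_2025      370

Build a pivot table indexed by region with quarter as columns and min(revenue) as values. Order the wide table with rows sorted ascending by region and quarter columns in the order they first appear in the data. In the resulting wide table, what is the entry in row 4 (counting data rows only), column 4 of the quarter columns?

With rows sorted ascending by region, row 4 is region=North. quarter columns in first-appearance order: q3_2025, q1_2025, q2_2025, q4_2025; column 4 is q4_2025.
Long rows with region=North, quarter=q4_2025: min(478, 207, 167) = 167.

167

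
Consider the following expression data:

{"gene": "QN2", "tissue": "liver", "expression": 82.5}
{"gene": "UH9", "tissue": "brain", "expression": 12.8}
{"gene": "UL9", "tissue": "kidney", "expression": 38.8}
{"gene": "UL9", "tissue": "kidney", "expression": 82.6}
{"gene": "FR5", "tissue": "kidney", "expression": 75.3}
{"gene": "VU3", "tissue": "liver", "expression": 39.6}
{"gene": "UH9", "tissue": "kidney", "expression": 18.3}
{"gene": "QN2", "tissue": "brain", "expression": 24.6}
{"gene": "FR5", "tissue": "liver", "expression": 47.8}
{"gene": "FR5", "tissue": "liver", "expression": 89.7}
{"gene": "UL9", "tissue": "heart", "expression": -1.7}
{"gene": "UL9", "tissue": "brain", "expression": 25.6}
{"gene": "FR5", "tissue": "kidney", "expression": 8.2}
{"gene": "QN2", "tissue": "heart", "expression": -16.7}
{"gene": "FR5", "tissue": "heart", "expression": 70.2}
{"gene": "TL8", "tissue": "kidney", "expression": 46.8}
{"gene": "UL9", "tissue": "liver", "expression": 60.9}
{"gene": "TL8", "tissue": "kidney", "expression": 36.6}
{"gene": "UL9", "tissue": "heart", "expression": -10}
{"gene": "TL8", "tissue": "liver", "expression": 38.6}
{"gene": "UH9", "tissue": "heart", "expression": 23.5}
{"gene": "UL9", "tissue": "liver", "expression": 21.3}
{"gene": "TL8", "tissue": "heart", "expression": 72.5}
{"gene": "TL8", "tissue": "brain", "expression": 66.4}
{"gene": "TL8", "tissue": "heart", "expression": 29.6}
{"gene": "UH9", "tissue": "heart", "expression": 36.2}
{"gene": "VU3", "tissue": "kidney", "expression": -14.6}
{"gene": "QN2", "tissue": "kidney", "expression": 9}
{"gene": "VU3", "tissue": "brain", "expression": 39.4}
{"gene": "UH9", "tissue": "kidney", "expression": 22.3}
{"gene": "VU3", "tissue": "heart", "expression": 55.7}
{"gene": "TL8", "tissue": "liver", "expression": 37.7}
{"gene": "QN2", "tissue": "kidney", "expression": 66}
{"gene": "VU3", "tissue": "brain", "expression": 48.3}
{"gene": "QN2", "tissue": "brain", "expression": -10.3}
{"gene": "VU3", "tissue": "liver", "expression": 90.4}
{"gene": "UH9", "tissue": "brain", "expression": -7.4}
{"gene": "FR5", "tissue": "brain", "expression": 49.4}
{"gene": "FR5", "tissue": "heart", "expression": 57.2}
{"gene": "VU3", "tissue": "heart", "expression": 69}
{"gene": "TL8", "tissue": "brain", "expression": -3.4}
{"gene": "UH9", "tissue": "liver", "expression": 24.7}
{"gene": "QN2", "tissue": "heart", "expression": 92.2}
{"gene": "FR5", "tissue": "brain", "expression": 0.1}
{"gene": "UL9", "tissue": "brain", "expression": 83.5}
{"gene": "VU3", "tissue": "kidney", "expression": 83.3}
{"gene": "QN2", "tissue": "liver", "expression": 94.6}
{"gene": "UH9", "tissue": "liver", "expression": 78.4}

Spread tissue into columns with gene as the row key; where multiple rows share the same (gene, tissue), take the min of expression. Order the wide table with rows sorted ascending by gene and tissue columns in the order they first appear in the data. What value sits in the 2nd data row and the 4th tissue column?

-16.7

With rows sorted ascending by gene, row 2 is gene=QN2. tissue columns in first-appearance order: liver, brain, kidney, heart; column 4 is heart.
Long rows with gene=QN2, tissue=heart: min(-16.7, 92.2) = -16.7.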